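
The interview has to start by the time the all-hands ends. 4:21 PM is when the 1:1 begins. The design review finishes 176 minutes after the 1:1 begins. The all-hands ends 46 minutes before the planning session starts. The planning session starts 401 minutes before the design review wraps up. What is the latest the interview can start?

The design review ends at 4:21 PM + 176 min = 7:17 PM.
The planning session starts at 7:17 PM − 401 min = 12:36 PM.
The all-hands ends at 12:36 PM − 46 min = 11:50 AM.
The interview is bounded by the all-hands, so the latest it can start is 11:50 AM.

11:50 AM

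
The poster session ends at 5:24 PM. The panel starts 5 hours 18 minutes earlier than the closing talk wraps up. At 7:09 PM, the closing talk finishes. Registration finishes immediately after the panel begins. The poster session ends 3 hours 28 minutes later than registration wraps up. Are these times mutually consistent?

No

The panel starts at 7:09 PM − 318 min = 1:51 PM.
So registration ends at 1:51 PM.
The poster session ends at 1:51 PM + 208 min = 5:19 PM.
But the poster session is also said to end at 5:24 PM — a 5-minute conflict.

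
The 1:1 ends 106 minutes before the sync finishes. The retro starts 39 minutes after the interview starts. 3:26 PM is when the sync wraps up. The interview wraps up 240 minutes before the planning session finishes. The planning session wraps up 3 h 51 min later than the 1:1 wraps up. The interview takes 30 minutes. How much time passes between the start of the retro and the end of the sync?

1 h 46 min

The 1:1 ends at 3:26 PM − 106 min = 1:40 PM.
The planning session ends at 1:40 PM + 231 min = 5:31 PM.
The interview ends at 5:31 PM − 240 min = 1:31 PM.
The interview starts at 1:31 PM − 30 min = 1:01 PM.
The retro starts at 1:01 PM + 39 min = 1:40 PM.
From 1:40 PM to 3:26 PM is 1 h 46 min.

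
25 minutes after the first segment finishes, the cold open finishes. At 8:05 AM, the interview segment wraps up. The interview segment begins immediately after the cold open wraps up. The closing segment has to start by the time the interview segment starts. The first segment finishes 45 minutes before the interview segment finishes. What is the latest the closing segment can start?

The first segment ends at 8:05 AM − 45 min = 7:20 AM.
The cold open ends at 7:20 AM + 25 min = 7:45 AM.
So the interview segment starts at 7:45 AM.
The closing segment is bounded by the interview segment, so the latest it can start is 7:45 AM.

7:45 AM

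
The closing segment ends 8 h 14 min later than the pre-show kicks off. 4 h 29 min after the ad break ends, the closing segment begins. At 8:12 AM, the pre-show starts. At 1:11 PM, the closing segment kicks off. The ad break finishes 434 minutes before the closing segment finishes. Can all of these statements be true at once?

No

The closing segment ends at 8:12 AM + 494 min = 4:26 PM.
The ad break ends at 4:26 PM − 434 min = 9:12 AM.
The closing segment starts at 9:12 AM + 269 min = 1:41 PM.
But the closing segment is also said to start at 1:11 PM — a 30-minute conflict.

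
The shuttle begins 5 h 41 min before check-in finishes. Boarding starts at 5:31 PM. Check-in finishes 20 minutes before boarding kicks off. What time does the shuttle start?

Check-in ends at 5:31 PM − 20 min = 5:11 PM.
The shuttle starts at 5:11 PM − 341 min = 11:30 AM.

11:30 AM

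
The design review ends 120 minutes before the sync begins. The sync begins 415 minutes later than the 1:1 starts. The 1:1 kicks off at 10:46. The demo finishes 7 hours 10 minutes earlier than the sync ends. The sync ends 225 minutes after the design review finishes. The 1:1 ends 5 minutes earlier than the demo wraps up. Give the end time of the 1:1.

The sync starts at 10:46 + 415 min = 17:41.
The design review ends at 17:41 − 120 min = 15:41.
The sync ends at 15:41 + 225 min = 19:26.
The demo ends at 19:26 − 430 min = 12:16.
The 1:1 ends at 12:16 − 5 min = 12:11.

12:11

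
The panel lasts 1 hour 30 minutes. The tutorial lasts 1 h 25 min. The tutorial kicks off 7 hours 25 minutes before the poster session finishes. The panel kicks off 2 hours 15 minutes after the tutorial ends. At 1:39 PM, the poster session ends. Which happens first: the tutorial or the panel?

The tutorial starts at 1:39 PM − 445 min = 6:14 AM.
The tutorial ends at 6:14 AM + 85 min = 7:39 AM.
The panel starts at 7:39 AM + 135 min = 9:54 AM.
The tutorial starts at 6:14 AM and the panel starts at 9:54 AM, so the tutorial is first.

the tutorial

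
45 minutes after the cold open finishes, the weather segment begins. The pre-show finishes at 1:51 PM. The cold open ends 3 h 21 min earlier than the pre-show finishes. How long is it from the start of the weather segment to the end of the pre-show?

156 minutes

The cold open ends at 1:51 PM − 201 min = 10:30 AM.
The weather segment starts at 10:30 AM + 45 min = 11:15 AM.
From 11:15 AM to 1:51 PM is 156 minutes.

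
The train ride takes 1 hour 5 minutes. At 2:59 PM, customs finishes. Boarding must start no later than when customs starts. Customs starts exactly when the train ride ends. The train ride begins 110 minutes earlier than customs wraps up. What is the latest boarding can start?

The train ride starts at 2:59 PM − 110 min = 1:09 PM.
The train ride ends at 1:09 PM + 65 min = 2:14 PM.
So customs starts at 2:14 PM.
Boarding is bounded by customs, so the latest it can start is 2:14 PM.

2:14 PM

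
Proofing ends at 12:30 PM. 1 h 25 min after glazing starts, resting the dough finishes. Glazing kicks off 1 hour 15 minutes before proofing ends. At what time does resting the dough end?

12:40 PM

Glazing starts at 12:30 PM − 75 min = 11:15 AM.
Resting the dough ends at 11:15 AM + 85 min = 12:40 PM.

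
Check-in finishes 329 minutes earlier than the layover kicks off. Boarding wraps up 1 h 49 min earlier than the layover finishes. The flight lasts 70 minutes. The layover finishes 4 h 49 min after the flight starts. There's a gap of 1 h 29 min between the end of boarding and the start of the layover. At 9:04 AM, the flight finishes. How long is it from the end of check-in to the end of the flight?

The flight starts at 9:04 AM − 70 min = 7:54 AM.
The layover ends at 7:54 AM + 289 min = 12:43 PM.
Boarding ends at 12:43 PM − 109 min = 10:54 AM.
The layover starts at 10:54 AM + 89 min = 12:23 PM.
Check-in ends at 12:23 PM − 329 min = 6:54 AM.
From 6:54 AM to 9:04 AM is 2 h 10 min.

2 h 10 min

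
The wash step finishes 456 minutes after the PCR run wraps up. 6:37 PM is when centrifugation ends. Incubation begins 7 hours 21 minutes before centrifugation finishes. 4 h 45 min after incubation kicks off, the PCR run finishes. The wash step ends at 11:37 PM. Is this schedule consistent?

Yes

Incubation starts at 6:37 PM − 441 min = 11:16 AM.
The PCR run ends at 11:16 AM + 285 min = 4:01 PM.
The wash step ends at 4:01 PM + 456 min = 11:37 PM.
That matches the stated 11:37 PM, so the schedule is consistent.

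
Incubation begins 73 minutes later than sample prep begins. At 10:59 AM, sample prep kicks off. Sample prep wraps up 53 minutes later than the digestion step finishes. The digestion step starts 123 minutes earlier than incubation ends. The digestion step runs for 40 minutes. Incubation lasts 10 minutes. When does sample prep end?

Incubation starts at 10:59 AM + 73 min = 12:12 PM.
Incubation ends at 12:12 PM + 10 min = 12:22 PM.
The digestion step starts at 12:22 PM − 123 min = 10:19 AM.
The digestion step ends at 10:19 AM + 40 min = 10:59 AM.
Sample prep ends at 10:59 AM + 53 min = 11:52 AM.

11:52 AM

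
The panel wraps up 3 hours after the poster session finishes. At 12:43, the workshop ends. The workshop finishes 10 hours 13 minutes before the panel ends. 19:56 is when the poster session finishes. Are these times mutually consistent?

The panel ends at 19:56 + 180 min = 22:56.
The workshop ends at 22:56 − 613 min = 12:43.
That matches the stated 12:43, so the schedule is consistent.

Yes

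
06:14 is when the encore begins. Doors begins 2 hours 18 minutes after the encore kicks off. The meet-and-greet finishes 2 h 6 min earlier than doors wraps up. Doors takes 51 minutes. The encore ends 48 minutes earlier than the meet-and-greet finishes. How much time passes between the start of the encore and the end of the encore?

Doors starts at 06:14 + 138 min = 08:32.
Doors ends at 08:32 + 51 min = 09:23.
The meet-and-greet ends at 09:23 − 126 min = 07:17.
The encore ends at 07:17 − 48 min = 06:29.
From 06:14 to 06:29 is 15 minutes.

15 minutes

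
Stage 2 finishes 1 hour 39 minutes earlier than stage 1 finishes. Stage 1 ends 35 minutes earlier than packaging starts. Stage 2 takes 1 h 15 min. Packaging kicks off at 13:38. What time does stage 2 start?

10:09

Stage 1 ends at 13:38 − 35 min = 13:03.
Stage 2 ends at 13:03 − 99 min = 11:24.
Stage 2 starts at 11:24 − 75 min = 10:09.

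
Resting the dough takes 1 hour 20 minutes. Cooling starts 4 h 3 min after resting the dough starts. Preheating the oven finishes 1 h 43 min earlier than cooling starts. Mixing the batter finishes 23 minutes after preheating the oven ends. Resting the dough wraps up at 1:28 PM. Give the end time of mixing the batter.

2:51 PM

Resting the dough starts at 1:28 PM − 80 min = 12:08 PM.
Cooling starts at 12:08 PM + 243 min = 4:11 PM.
Preheating the oven ends at 4:11 PM − 103 min = 2:28 PM.
Mixing the batter ends at 2:28 PM + 23 min = 2:51 PM.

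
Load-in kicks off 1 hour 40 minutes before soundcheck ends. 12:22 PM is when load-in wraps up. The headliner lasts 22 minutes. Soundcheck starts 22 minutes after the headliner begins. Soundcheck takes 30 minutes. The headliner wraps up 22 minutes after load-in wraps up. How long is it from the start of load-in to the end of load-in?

The headliner ends at 12:22 PM + 22 min = 12:44 PM.
The headliner starts at 12:44 PM − 22 min = 12:22 PM.
Soundcheck starts at 12:22 PM + 22 min = 12:44 PM.
Soundcheck ends at 12:44 PM + 30 min = 1:14 PM.
Load-in starts at 1:14 PM − 100 min = 11:34 AM.
From 11:34 AM to 12:22 PM is 48 minutes.

48 minutes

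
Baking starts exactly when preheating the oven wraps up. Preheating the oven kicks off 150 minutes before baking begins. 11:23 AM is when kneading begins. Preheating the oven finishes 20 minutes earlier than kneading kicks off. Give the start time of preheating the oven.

Preheating the oven ends at 11:23 AM − 20 min = 11:03 AM.
So baking starts at 11:03 AM.
Preheating the oven starts at 11:03 AM − 150 min = 8:33 AM.

8:33 AM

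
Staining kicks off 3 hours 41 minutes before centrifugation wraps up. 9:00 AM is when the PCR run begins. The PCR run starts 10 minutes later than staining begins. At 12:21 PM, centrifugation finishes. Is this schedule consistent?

No

Staining starts at 12:21 PM − 221 min = 8:40 AM.
The PCR run starts at 8:40 AM + 10 min = 8:50 AM.
But the PCR run is also said to start at 9:00 AM — a 10-minute conflict.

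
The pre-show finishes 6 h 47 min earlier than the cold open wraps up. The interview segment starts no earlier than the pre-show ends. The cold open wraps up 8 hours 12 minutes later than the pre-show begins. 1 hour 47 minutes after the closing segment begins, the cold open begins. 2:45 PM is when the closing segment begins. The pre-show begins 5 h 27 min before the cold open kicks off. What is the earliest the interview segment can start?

The cold open starts at 2:45 PM + 107 min = 4:32 PM.
The pre-show starts at 4:32 PM − 327 min = 11:05 AM.
The cold open ends at 11:05 AM + 492 min = 7:17 PM.
The pre-show ends at 7:17 PM − 407 min = 12:30 PM.
The interview segment is bounded by the pre-show, so the earliest it can start is 12:30 PM.

12:30 PM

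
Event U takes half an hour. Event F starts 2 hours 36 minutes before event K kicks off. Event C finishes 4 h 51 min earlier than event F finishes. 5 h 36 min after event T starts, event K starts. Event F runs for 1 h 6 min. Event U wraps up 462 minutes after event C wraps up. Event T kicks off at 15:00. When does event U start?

Event K starts at 15:00 + 336 min = 20:36.
Event F starts at 20:36 − 156 min = 18:00.
Event F ends at 18:00 + 66 min = 19:06.
Event C ends at 19:06 − 291 min = 14:15.
Event U ends at 14:15 + 462 min = 21:57.
Event U starts at 21:57 − 30 min = 21:27.

21:27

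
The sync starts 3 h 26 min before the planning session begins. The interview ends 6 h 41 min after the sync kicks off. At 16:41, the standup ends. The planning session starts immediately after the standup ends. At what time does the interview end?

19:56

The planning session starts at 16:41.
The sync starts at 16:41 − 206 min = 13:15.
The interview ends at 13:15 + 401 min = 19:56.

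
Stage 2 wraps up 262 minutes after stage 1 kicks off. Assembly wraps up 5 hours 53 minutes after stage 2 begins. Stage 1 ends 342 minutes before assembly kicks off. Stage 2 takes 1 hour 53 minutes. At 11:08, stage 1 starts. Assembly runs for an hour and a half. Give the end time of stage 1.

Stage 2 ends at 11:08 + 262 min = 15:30.
Stage 2 starts at 15:30 − 113 min = 13:37.
Assembly ends at 13:37 + 353 min = 19:30.
Assembly starts at 19:30 − 90 min = 18:00.
Stage 1 ends at 18:00 − 342 min = 12:18.

12:18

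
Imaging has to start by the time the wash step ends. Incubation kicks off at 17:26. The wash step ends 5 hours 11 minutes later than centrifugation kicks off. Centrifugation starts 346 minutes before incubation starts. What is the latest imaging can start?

16:51

Centrifugation starts at 17:26 − 346 min = 11:40.
The wash step ends at 11:40 + 311 min = 16:51.
Imaging is bounded by the wash step, so the latest it can start is 16:51.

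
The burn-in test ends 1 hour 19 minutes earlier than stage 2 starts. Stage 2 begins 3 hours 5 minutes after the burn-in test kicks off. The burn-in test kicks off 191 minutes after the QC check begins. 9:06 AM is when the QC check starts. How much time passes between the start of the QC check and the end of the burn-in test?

The burn-in test starts at 9:06 AM + 191 min = 12:17 PM.
Stage 2 starts at 12:17 PM + 185 min = 3:22 PM.
The burn-in test ends at 3:22 PM − 79 min = 2:03 PM.
From 9:06 AM to 2:03 PM is 4 h 57 min.

4 h 57 min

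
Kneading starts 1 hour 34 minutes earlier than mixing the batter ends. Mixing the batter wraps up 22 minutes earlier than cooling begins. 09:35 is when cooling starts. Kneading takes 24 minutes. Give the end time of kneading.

Mixing the batter ends at 09:35 − 22 min = 09:13.
Kneading starts at 09:13 − 94 min = 07:39.
Kneading ends at 07:39 + 24 min = 08:03.

08:03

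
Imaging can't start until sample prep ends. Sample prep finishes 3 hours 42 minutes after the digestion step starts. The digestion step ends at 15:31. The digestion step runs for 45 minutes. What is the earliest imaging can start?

18:28

The digestion step starts at 15:31 − 45 min = 14:46.
Sample prep ends at 14:46 + 222 min = 18:28.
Imaging is bounded by sample prep, so the earliest it can start is 18:28.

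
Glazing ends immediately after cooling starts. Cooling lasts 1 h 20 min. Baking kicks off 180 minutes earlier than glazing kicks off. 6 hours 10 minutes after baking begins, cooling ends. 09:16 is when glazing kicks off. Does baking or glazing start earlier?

baking

Baking starts at 09:16 − 180 min = 06:16.
Baking starts at 06:16 and glazing starts at 09:16, so baking is first.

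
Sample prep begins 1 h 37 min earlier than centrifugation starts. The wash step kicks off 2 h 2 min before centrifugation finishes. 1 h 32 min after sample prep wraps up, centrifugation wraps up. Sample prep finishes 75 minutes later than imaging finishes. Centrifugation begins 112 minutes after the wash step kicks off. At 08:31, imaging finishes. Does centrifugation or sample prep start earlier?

Sample prep ends at 08:31 + 75 min = 09:46.
Centrifugation ends at 09:46 + 92 min = 11:18.
The wash step starts at 11:18 − 122 min = 09:16.
Centrifugation starts at 09:16 + 112 min = 11:08.
Sample prep starts at 11:08 − 97 min = 09:31.
Centrifugation starts at 11:08 and sample prep starts at 09:31, so sample prep is first.

sample prep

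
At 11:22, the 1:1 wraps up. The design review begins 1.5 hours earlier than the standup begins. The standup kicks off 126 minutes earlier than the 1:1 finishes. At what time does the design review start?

The standup starts at 11:22 − 126 min = 09:16.
The design review starts at 09:16 − 90 min = 07:46.

07:46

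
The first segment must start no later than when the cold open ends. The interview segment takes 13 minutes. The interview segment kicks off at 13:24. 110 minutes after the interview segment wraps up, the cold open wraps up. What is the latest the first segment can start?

15:27

The interview segment ends at 13:24 + 13 min = 13:37.
The cold open ends at 13:37 + 110 min = 15:27.
The first segment is bounded by the cold open, so the latest it can start is 15:27.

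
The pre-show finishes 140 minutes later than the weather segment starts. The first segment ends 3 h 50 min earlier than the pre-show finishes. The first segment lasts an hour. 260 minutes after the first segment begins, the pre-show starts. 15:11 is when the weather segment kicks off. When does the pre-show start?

17:01

The pre-show ends at 15:11 + 140 min = 17:31.
The first segment ends at 17:31 − 230 min = 13:41.
The first segment starts at 13:41 − 60 min = 12:41.
The pre-show starts at 12:41 + 260 min = 17:01.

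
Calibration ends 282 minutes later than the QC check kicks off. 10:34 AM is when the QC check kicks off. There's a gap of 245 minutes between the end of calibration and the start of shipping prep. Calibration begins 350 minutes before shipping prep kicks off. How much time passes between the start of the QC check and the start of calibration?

Calibration ends at 10:34 AM + 282 min = 3:16 PM.
Shipping prep starts at 3:16 PM + 245 min = 7:21 PM.
Calibration starts at 7:21 PM − 350 min = 1:31 PM.
From 10:34 AM to 1:31 PM is 2 hours 57 minutes.

2 hours 57 minutes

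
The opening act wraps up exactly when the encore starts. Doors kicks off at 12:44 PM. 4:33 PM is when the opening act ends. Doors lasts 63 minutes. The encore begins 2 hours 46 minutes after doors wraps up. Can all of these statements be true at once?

Doors ends at 12:44 PM + 63 min = 1:47 PM.
The encore starts at 1:47 PM + 166 min = 4:33 PM.
So the opening act ends at 4:33 PM.
That matches the stated 4:33 PM, so the schedule is consistent.

Yes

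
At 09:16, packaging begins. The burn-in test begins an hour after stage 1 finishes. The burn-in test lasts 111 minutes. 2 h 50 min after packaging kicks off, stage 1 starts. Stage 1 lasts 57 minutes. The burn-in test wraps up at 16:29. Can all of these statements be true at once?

Stage 1 starts at 09:16 + 170 min = 12:06.
Stage 1 ends at 12:06 + 57 min = 13:03.
The burn-in test starts at 13:03 + 60 min = 14:03.
The burn-in test ends at 14:03 + 111 min = 15:54.
But the burn-in test is also said to end at 16:29 — a 35-minute conflict.

No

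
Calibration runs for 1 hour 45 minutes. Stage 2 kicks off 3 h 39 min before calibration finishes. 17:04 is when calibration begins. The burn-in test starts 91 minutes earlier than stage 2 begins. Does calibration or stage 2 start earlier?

stage 2

Calibration ends at 17:04 + 105 min = 18:49.
Stage 2 starts at 18:49 − 219 min = 15:10.
Calibration starts at 17:04 and stage 2 starts at 15:10, so stage 2 is first.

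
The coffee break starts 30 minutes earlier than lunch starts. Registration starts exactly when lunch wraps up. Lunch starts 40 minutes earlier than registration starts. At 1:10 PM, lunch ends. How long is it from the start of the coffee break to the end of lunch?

Registration starts at 1:10 PM.
Lunch starts at 1:10 PM − 40 min = 12:30 PM.
The coffee break starts at 12:30 PM − 30 min = 12:00 PM.
From 12:00 PM to 1:10 PM is 1 h 10 min.

1 h 10 min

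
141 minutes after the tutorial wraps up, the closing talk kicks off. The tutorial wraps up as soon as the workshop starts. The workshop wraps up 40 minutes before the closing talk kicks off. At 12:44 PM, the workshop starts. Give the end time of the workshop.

2:25 PM

The tutorial ends at 12:44 PM.
The closing talk starts at 12:44 PM + 141 min = 3:05 PM.
The workshop ends at 3:05 PM − 40 min = 2:25 PM.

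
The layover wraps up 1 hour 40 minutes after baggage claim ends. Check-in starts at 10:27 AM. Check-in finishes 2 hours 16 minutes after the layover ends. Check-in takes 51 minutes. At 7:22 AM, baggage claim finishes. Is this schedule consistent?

The layover ends at 7:22 AM + 100 min = 9:02 AM.
Check-in ends at 9:02 AM + 136 min = 11:18 AM.
Check-in starts at 11:18 AM − 51 min = 10:27 AM.
That matches the stated 10:27 AM, so the schedule is consistent.

Yes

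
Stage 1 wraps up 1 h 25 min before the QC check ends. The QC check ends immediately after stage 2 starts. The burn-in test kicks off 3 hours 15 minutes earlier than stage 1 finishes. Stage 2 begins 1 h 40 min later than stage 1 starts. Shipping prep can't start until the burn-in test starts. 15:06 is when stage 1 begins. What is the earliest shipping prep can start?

12:06

Stage 2 starts at 15:06 + 100 min = 16:46.
So the QC check ends at 16:46.
Stage 1 ends at 16:46 − 85 min = 15:21.
The burn-in test starts at 15:21 − 195 min = 12:06.
Shipping prep is bounded by the burn-in test, so the earliest it can start is 12:06.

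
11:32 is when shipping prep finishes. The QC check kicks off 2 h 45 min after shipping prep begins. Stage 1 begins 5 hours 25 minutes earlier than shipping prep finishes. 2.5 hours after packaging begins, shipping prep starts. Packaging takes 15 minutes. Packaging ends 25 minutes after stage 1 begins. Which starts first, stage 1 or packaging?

stage 1

Stage 1 starts at 11:32 − 325 min = 06:07.
Packaging ends at 06:07 + 25 min = 06:32.
Packaging starts at 06:32 − 15 min = 06:17.
Stage 1 starts at 06:07 and packaging starts at 06:17, so stage 1 is first.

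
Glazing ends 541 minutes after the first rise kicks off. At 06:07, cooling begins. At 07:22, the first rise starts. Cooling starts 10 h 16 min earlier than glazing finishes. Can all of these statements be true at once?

Glazing ends at 07:22 + 541 min = 16:23.
Cooling starts at 16:23 − 616 min = 06:07.
That matches the stated 06:07, so the schedule is consistent.

Yes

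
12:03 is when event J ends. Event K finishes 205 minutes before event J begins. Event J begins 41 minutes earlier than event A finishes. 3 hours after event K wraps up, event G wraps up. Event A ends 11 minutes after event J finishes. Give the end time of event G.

Event A ends at 12:03 + 11 min = 12:14.
Event J starts at 12:14 − 41 min = 11:33.
Event K ends at 11:33 − 205 min = 08:08.
Event G ends at 08:08 + 180 min = 11:08.

11:08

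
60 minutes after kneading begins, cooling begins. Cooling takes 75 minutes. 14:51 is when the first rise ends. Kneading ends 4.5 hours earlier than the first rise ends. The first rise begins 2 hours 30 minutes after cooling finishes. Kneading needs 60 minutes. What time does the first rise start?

Kneading ends at 14:51 − 270 min = 10:21.
Kneading starts at 10:21 − 60 min = 09:21.
Cooling starts at 09:21 + 60 min = 10:21.
Cooling ends at 10:21 + 75 min = 11:36.
The first rise starts at 11:36 + 150 min = 14:06.

14:06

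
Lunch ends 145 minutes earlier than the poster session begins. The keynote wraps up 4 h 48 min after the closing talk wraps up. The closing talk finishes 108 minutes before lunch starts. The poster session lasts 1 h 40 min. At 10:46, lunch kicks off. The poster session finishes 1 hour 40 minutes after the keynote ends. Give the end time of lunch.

The closing talk ends at 10:46 − 108 min = 08:58.
The keynote ends at 08:58 + 288 min = 13:46.
The poster session ends at 13:46 + 100 min = 15:26.
The poster session starts at 15:26 − 100 min = 13:46.
Lunch ends at 13:46 − 145 min = 11:21.

11:21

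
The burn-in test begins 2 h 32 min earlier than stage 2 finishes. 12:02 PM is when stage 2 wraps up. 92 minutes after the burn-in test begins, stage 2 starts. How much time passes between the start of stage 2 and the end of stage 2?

The burn-in test starts at 12:02 PM − 152 min = 9:30 AM.
Stage 2 starts at 9:30 AM + 92 min = 11:02 AM.
From 11:02 AM to 12:02 PM is an hour.

an hour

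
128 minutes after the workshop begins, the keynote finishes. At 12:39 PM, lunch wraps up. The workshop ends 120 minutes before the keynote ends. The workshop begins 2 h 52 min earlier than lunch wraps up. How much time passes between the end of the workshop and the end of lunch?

The workshop starts at 12:39 PM − 172 min = 9:47 AM.
The keynote ends at 9:47 AM + 128 min = 11:55 AM.
The workshop ends at 11:55 AM − 120 min = 9:55 AM.
From 9:55 AM to 12:39 PM is 2 hours 44 minutes.

2 hours 44 minutes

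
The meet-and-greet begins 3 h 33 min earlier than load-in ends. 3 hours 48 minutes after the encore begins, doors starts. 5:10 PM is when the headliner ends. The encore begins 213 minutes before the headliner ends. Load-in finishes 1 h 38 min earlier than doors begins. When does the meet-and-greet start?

12:14 PM

The encore starts at 5:10 PM − 213 min = 1:37 PM.
Doors starts at 1:37 PM + 228 min = 5:25 PM.
Load-in ends at 5:25 PM − 98 min = 3:47 PM.
The meet-and-greet starts at 3:47 PM − 213 min = 12:14 PM.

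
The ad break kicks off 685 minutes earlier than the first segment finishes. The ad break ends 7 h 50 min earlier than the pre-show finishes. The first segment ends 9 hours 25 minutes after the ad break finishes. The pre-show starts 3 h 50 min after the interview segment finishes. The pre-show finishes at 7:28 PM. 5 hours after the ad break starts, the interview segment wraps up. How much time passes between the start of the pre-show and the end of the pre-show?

The ad break ends at 7:28 PM − 470 min = 11:38 AM.
The first segment ends at 11:38 AM + 565 min = 9:03 PM.
The ad break starts at 9:03 PM − 685 min = 9:38 AM.
The interview segment ends at 9:38 AM + 300 min = 2:38 PM.
The pre-show starts at 2:38 PM + 230 min = 6:28 PM.
From 6:28 PM to 7:28 PM is an hour.

an hour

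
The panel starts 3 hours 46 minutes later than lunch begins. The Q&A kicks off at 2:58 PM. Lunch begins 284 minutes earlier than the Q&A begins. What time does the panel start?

Lunch starts at 2:58 PM − 284 min = 10:14 AM.
The panel starts at 10:14 AM + 226 min = 2:00 PM.

2:00 PM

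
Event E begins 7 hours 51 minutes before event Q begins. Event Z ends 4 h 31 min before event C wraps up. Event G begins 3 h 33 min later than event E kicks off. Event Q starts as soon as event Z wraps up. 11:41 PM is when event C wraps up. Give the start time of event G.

2:52 PM

Event Z ends at 11:41 PM − 271 min = 7:10 PM.
So event Q starts at 7:10 PM.
Event E starts at 7:10 PM − 471 min = 11:19 AM.
Event G starts at 11:19 AM + 213 min = 2:52 PM.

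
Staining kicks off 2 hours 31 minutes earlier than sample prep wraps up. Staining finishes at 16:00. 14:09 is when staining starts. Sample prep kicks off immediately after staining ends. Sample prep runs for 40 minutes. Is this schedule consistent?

Sample prep starts at 16:00.
Sample prep ends at 16:00 + 40 min = 16:40.
Staining starts at 16:40 − 151 min = 14:09.
That matches the stated 14:09, so the schedule is consistent.

Yes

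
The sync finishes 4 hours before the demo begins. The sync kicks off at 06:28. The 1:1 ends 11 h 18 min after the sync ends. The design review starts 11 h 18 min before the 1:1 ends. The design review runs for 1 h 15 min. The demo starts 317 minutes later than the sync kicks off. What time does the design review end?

The demo starts at 06:28 + 317 min = 11:45.
The sync ends at 11:45 − 240 min = 07:45.
The 1:1 ends at 07:45 + 678 min = 19:03.
The design review starts at 19:03 − 678 min = 07:45.
The design review ends at 07:45 + 75 min = 09:00.

09:00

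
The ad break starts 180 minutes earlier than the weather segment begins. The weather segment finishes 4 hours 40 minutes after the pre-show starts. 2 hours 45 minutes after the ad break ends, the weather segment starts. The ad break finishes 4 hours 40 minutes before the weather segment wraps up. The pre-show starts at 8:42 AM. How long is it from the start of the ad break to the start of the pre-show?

The weather segment ends at 8:42 AM + 280 min = 1:22 PM.
The ad break ends at 1:22 PM − 280 min = 8:42 AM.
The weather segment starts at 8:42 AM + 165 min = 11:27 AM.
The ad break starts at 11:27 AM − 180 min = 8:27 AM.
From 8:27 AM to 8:42 AM is 15 minutes.

15 minutes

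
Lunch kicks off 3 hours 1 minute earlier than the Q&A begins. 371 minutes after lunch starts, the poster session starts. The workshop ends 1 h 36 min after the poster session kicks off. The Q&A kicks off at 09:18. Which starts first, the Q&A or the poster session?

the Q&A

Lunch starts at 09:18 − 181 min = 06:17.
The poster session starts at 06:17 + 371 min = 12:28.
The Q&A starts at 09:18 and the poster session starts at 12:28, so the Q&A is first.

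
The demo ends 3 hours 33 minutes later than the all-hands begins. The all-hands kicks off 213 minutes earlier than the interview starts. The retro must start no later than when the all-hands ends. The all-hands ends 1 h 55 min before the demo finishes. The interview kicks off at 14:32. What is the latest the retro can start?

12:37

The all-hands starts at 14:32 − 213 min = 10:59.
The demo ends at 10:59 + 213 min = 14:32.
The all-hands ends at 14:32 − 115 min = 12:37.
The retro is bounded by the all-hands, so the latest it can start is 12:37.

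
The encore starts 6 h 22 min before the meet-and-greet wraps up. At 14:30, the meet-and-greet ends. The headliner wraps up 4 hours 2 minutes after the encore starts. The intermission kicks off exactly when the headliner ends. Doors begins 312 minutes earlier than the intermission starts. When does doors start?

The encore starts at 14:30 − 382 min = 08:08.
The headliner ends at 08:08 + 242 min = 12:10.
So the intermission starts at 12:10.
Doors starts at 12:10 − 312 min = 06:58.

06:58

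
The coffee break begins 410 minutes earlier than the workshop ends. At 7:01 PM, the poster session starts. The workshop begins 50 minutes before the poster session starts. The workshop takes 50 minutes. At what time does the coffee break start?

12:11 PM

The workshop starts at 7:01 PM − 50 min = 6:11 PM.
The workshop ends at 6:11 PM + 50 min = 7:01 PM.
The coffee break starts at 7:01 PM − 410 min = 12:11 PM.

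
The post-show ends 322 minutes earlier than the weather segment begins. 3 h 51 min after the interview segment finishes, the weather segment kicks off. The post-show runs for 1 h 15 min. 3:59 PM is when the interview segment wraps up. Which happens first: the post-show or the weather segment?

the post-show

The weather segment starts at 3:59 PM + 231 min = 7:50 PM.
The post-show ends at 7:50 PM − 322 min = 2:28 PM.
The post-show starts at 2:28 PM − 75 min = 1:13 PM.
The post-show starts at 1:13 PM and the weather segment starts at 7:50 PM, so the post-show is first.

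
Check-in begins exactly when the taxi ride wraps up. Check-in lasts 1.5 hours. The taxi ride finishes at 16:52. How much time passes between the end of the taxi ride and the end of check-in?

an hour and a half

Check-in starts at 16:52.
Check-in ends at 16:52 + 90 min = 18:22.
From 16:52 to 18:22 is an hour and a half.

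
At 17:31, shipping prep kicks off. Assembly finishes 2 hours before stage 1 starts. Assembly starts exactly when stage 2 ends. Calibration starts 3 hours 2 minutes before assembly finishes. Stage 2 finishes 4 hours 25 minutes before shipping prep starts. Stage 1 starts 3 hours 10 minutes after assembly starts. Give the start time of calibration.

11:14

Stage 2 ends at 17:31 − 265 min = 13:06.
So assembly starts at 13:06.
Stage 1 starts at 13:06 + 190 min = 16:16.
Assembly ends at 16:16 − 120 min = 14:16.
Calibration starts at 14:16 − 182 min = 11:14.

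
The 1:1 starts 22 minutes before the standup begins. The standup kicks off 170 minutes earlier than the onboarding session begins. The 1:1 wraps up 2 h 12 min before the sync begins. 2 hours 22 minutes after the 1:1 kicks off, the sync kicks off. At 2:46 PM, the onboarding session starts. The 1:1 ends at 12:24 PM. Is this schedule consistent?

The standup starts at 2:46 PM − 170 min = 11:56 AM.
The 1:1 starts at 11:56 AM − 22 min = 11:34 AM.
The sync starts at 11:34 AM + 142 min = 1:56 PM.
The 1:1 ends at 1:56 PM − 132 min = 11:44 AM.
But the 1:1 is also said to end at 12:24 PM — a 40-minute conflict.

No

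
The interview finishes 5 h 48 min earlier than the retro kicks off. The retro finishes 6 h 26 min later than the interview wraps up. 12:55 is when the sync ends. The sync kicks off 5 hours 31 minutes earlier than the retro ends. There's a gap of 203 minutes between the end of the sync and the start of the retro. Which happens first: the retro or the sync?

the sync

The retro starts at 12:55 + 203 min = 16:18.
The interview ends at 16:18 − 348 min = 10:30.
The retro ends at 10:30 + 386 min = 16:56.
The sync starts at 16:56 − 331 min = 11:25.
The retro starts at 16:18 and the sync starts at 11:25, so the sync is first.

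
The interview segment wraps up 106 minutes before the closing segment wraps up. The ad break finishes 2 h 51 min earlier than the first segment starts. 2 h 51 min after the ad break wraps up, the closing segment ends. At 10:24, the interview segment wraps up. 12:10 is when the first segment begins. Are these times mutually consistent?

The ad break ends at 12:10 − 171 min = 09:19.
The closing segment ends at 09:19 + 171 min = 12:10.
The interview segment ends at 12:10 − 106 min = 10:24.
That matches the stated 10:24, so the schedule is consistent.

Yes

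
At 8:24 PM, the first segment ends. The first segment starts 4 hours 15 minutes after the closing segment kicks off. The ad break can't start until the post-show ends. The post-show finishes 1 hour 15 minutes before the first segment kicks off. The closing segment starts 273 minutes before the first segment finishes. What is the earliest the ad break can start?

The closing segment starts at 8:24 PM − 273 min = 3:51 PM.
The first segment starts at 3:51 PM + 255 min = 8:06 PM.
The post-show ends at 8:06 PM − 75 min = 6:51 PM.
The ad break is bounded by the post-show, so the earliest it can start is 6:51 PM.

6:51 PM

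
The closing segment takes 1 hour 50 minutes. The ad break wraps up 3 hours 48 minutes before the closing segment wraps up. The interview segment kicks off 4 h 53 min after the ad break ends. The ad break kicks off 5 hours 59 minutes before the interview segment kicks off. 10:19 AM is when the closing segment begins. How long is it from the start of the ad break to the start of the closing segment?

The closing segment ends at 10:19 AM + 110 min = 12:09 PM.
The ad break ends at 12:09 PM − 228 min = 8:21 AM.
The interview segment starts at 8:21 AM + 293 min = 1:14 PM.
The ad break starts at 1:14 PM − 359 min = 7:15 AM.
From 7:15 AM to 10:19 AM is 184 minutes.

184 minutes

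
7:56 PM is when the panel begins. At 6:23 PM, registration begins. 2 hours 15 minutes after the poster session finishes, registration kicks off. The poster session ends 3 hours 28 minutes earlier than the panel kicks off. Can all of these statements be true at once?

No

The poster session ends at 7:56 PM − 208 min = 4:28 PM.
Registration starts at 4:28 PM + 135 min = 6:43 PM.
But registration is also said to start at 6:23 PM — a 20-minute conflict.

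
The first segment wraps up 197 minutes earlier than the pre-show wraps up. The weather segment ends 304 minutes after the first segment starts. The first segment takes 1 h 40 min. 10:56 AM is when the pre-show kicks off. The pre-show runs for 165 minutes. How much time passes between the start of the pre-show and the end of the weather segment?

2 hours 52 minutes

The pre-show ends at 10:56 AM + 165 min = 1:41 PM.
The first segment ends at 1:41 PM − 197 min = 10:24 AM.
The first segment starts at 10:24 AM − 100 min = 8:44 AM.
The weather segment ends at 8:44 AM + 304 min = 1:48 PM.
From 10:56 AM to 1:48 PM is 2 hours 52 minutes.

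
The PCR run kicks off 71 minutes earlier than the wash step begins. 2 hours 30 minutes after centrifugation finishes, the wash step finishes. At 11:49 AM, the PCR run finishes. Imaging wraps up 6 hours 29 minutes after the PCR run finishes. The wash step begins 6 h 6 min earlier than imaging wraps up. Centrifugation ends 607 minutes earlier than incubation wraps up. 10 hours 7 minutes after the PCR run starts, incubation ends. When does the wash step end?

Imaging ends at 11:49 AM + 389 min = 6:18 PM.
The wash step starts at 6:18 PM − 366 min = 12:12 PM.
The PCR run starts at 12:12 PM − 71 min = 11:01 AM.
Incubation ends at 11:01 AM + 607 min = 9:08 PM.
Centrifugation ends at 9:08 PM − 607 min = 11:01 AM.
The wash step ends at 11:01 AM + 150 min = 1:31 PM.

1:31 PM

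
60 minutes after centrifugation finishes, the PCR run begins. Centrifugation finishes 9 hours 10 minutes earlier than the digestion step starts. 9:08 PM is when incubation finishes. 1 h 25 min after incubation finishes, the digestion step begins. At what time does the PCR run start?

The digestion step starts at 9:08 PM + 85 min = 10:33 PM.
Centrifugation ends at 10:33 PM − 550 min = 1:23 PM.
The PCR run starts at 1:23 PM + 60 min = 2:23 PM.

2:23 PM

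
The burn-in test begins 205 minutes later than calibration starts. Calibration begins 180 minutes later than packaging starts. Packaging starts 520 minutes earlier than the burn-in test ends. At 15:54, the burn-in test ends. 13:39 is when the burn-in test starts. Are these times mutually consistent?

Packaging starts at 15:54 − 520 min = 07:14.
Calibration starts at 07:14 + 180 min = 10:14.
The burn-in test starts at 10:14 + 205 min = 13:39.
That matches the stated 13:39, so the schedule is consistent.

Yes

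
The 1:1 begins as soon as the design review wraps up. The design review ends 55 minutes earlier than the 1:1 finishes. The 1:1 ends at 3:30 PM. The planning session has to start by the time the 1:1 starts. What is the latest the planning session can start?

2:35 PM

The design review ends at 3:30 PM − 55 min = 2:35 PM.
So the 1:1 starts at 2:35 PM.
The planning session is bounded by the 1:1, so the latest it can start is 2:35 PM.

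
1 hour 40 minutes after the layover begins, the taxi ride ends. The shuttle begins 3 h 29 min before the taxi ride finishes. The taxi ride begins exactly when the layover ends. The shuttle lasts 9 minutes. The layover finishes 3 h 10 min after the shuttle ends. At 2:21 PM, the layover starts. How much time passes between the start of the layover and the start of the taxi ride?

The taxi ride ends at 2:21 PM + 100 min = 4:01 PM.
The shuttle starts at 4:01 PM − 209 min = 12:32 PM.
The shuttle ends at 12:32 PM + 9 min = 12:41 PM.
The layover ends at 12:41 PM + 190 min = 3:51 PM.
So the taxi ride starts at 3:51 PM.
From 2:21 PM to 3:51 PM is 1 hour 30 minutes.

1 hour 30 minutes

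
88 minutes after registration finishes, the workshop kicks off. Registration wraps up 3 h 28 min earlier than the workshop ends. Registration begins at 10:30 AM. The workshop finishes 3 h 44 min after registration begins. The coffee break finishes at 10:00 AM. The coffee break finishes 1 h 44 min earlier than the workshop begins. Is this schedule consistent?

The workshop ends at 10:30 AM + 224 min = 2:14 PM.
Registration ends at 2:14 PM − 208 min = 10:46 AM.
The workshop starts at 10:46 AM + 88 min = 12:14 PM.
The coffee break ends at 12:14 PM − 104 min = 10:30 AM.
But the coffee break is also said to end at 10:00 AM — a 30-minute conflict.

No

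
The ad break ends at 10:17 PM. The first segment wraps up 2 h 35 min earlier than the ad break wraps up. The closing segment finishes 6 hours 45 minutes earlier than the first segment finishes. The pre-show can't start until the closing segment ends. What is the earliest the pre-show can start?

12:57 PM

The first segment ends at 10:17 PM − 155 min = 7:42 PM.
The closing segment ends at 7:42 PM − 405 min = 12:57 PM.
The pre-show is bounded by the closing segment, so the earliest it can start is 12:57 PM.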